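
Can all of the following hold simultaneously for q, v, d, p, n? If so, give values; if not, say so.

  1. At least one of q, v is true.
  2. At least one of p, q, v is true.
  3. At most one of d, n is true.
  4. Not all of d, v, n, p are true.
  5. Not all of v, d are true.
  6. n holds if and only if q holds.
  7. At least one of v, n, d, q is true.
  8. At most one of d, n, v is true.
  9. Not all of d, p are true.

q = False; v = True; d = False; p = True; n = False

  (1) {q, v}: 1 true — at least one ✓
  (2) {p, q, v}: 2 true — at least one ✓
  (3) {d, n}: 0 true — at most one ✓
  (4) {d, v, n, p}: 2/4 true — not all ✓
  (5) {v, d}: 1/2 true — not all ✓
  (6) n=F, q=F — same ✓
  (7) {v, n, d, q}: 1 true — at least one ✓
  (8) {d, n, v}: 1 true — at most one ✓
  (9) {d, p}: 1/2 true — not all ✓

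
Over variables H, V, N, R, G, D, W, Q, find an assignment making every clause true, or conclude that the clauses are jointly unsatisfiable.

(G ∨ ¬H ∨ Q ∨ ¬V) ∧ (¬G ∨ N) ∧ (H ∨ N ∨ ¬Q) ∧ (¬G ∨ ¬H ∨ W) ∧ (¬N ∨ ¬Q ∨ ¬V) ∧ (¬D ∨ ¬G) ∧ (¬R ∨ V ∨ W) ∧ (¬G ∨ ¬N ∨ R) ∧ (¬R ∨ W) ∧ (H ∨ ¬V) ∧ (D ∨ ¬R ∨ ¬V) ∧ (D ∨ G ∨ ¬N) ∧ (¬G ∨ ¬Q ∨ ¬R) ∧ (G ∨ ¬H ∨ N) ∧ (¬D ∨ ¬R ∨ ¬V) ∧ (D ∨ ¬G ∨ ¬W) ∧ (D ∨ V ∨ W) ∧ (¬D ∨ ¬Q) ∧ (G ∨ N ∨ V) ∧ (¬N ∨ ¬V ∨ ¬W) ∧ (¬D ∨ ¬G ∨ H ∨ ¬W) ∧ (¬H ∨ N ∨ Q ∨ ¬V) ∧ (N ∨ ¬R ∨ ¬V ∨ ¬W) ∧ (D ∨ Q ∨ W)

Set H = True.
Set V = False.
Set N = True.
Set R = True.
  then (¬R ∨ V ∨ W) forces W = True.
Try G = True:
  (¬D ∨ ¬G) forces D = False.
  clause (D ∨ ¬G ∨ ¬W) is falsified — backtrack.
So G = False.
  then (D ∨ G ∨ ¬N) forces D = True.
  then (¬D ∨ ¬Q) forces Q = False.
All clauses satisfied.

H = True, V = False, N = True, R = True, G = False, D = True, W = True, Q = False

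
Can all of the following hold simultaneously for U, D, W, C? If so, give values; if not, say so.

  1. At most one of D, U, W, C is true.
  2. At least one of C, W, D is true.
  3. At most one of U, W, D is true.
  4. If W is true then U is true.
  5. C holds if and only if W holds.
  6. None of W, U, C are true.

U: False; D: True; W: False; C: False

  (1) {D, U, W, C}: 1 true — at most one ✓
  (2) {C, W, D}: 1 true — at least one ✓
  (3) {U, W, D}: 1 true — at most one ✓
  (4) W=F ⇒ U: vacuous ✓
  (5) C=F, W=F — same ✓
  (6) {W, U, C}: 0 true — none ✓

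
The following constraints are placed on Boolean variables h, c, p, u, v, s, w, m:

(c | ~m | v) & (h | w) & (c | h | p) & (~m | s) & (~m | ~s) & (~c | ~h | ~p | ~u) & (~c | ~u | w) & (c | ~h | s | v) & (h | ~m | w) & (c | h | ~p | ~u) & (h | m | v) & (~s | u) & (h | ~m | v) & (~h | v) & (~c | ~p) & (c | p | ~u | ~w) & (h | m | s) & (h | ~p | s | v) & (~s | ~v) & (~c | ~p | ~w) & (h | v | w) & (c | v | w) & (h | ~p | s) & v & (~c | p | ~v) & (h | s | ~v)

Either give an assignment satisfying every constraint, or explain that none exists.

h = True; c = False; p = False; u = False; v = True; s = False; w = True; m = False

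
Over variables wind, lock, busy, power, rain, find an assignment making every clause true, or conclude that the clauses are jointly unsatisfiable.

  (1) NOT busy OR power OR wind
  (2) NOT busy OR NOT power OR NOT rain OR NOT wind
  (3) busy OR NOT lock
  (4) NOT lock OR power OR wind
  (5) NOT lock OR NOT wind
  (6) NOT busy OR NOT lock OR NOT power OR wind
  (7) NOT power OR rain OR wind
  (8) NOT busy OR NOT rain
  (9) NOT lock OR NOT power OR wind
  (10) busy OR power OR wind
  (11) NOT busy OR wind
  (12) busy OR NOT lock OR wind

wind=T, lock=F, busy=F, power=F, rain=F

Set wind = True.
  then (NOT lock OR NOT wind) forces lock = False.
Set busy = False.
Set power = False.
Set rain = False.
All clauses satisfied.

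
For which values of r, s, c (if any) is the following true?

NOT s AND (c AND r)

r = True, s = False, c = True

  NOT s = True
  c AND r = True
Both conjuncts True, so the formula holds.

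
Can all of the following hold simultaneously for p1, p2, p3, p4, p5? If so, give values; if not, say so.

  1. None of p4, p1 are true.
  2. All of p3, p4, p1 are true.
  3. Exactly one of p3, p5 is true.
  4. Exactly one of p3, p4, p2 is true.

Case p1 = True:
  Constraint (1) is violated (p1=T) — contradiction.
Case p1 = False:
  Constraint (2) is violated (p1=F) — contradiction.
Both cases fail — unsatisfiable.

No satisfying assignment exists.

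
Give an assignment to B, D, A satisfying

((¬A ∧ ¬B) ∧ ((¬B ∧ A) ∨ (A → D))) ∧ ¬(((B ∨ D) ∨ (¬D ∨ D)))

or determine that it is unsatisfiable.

The conjunct ¬(((B ∨ D) ∨ (¬D ∨ D))) is unsatisfiable on its own:
  B=F, D=F: evaluates to False.
  B=F, D=T: evaluates to False.
  B=T, D=F: evaluates to False.
  B=T, D=T: evaluates to False.
So the whole conjunction is unsatisfiable.

UNSATISFIABLE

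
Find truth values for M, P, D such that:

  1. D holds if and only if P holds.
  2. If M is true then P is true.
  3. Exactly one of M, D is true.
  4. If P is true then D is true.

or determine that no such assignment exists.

M: False, P: True, D: True

  (1) D=T, P=T — same ✓
  (2) M=F ⇒ P: vacuous ✓
  (3) {M, D}: 1 true — exactly one ✓
  (4) P=T ⇒ D: T ✓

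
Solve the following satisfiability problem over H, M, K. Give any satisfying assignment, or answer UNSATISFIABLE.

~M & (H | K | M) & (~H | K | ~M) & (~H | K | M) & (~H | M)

H=F, M=F, K=T

Unit clause (~M) forces M = False.
In (~H | M) only ~H is left, so H = False.
In (H | K | M) only K is left, so K = True.
Check each clause:
  (~M): ~M holds.
  (H | K | M): K holds.
  (~H | K | ~M): ~H holds.
  (~H | K | M): ~H holds.
  (~H | M): ~H holds.
All clauses satisfied.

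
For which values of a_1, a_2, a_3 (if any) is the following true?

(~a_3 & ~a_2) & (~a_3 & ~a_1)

a_1 = False, a_2 = False, a_3 = False

  ~a_3 & ~a_2 = True
    ~a_3 = True
    ~a_2 = True
  ~a_3 & ~a_1 = True
    ~a_3 = True
    ~a_1 = True
Both conjuncts True, so the formula holds.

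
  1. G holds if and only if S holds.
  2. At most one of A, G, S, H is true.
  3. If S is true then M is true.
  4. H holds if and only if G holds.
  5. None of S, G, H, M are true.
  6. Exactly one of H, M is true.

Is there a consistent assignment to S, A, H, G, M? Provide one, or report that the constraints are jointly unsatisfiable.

Case S = True:
  Constraint (5) is violated (S=T) — contradiction.
Case S = False:
  (1) with S=F forces G = False.
  (4) with G=F forces H = False.
  (5) forces M = False.
  Constraint (6) is violated (H=F, M=F) — contradiction.
Both cases fail — unsatisfiable.

Unsatisfiable — no assignment works.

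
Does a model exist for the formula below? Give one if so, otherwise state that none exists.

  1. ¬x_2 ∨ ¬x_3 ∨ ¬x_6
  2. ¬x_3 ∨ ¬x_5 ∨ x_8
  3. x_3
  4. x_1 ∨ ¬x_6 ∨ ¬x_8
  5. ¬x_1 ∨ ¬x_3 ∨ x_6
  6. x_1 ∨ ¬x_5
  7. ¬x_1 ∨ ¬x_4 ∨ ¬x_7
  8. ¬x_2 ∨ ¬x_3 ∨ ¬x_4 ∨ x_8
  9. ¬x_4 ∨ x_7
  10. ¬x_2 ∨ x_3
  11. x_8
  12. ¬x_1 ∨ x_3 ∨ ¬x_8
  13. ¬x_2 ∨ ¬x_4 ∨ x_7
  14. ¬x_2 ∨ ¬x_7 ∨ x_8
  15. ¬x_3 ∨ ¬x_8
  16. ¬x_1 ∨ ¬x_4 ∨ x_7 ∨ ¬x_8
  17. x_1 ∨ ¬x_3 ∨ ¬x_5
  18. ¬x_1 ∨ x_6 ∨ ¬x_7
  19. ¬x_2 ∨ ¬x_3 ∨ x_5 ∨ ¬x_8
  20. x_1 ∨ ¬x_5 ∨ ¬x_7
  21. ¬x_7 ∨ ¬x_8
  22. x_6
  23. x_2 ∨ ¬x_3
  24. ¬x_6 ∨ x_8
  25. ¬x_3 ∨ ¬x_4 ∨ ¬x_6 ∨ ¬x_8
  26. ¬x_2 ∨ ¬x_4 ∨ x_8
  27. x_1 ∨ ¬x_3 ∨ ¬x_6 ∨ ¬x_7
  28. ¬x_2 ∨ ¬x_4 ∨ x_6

No satisfying assignment exists.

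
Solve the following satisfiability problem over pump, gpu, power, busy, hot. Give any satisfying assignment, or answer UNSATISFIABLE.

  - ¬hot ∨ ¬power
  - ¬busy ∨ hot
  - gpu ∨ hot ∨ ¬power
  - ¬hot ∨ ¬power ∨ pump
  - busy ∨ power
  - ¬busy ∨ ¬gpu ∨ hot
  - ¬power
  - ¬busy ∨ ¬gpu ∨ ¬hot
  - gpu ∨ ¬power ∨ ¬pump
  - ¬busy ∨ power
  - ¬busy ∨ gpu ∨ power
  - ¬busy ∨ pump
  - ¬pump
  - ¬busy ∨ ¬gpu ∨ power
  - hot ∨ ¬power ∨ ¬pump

Unsatisfiable — no assignment works.

Case power = True:
  Clause (¬power) is falsified — contradiction.
Case power = False:
  (busy ∨ power) forces busy = True.
  Clause (¬busy ∨ power) is falsified — contradiction.
Both cases fail, so the formula is unsatisfiable.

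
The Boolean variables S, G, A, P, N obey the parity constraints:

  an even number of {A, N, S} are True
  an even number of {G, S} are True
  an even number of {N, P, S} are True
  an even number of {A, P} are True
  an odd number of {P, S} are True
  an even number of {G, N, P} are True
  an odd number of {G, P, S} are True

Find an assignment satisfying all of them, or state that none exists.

S = False; G = False; A = True; P = True; N = True

{A, N, S}: 2 true → even ✓
{G, S}: 0 true → even ✓
{N, P, S}: 2 true → even ✓
{A, P}: 2 true → even ✓
{P, S}: 1 true → odd ✓
{G, N, P}: 2 true → even ✓
{G, P, S}: 1 true → odd ✓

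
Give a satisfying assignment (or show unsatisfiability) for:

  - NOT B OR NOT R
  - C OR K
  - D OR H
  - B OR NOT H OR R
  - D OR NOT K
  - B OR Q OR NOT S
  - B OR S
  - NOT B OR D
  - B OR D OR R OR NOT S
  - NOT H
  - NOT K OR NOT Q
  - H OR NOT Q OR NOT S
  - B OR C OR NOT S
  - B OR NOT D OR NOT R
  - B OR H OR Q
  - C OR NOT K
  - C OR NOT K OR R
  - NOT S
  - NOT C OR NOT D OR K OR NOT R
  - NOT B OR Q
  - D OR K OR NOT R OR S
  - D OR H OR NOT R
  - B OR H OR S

R = False, D = True, K = False, Q = True, B = True, S = False, C = True, H = False

Unit clause (NOT H) forces H = False.
Unit clause (NOT S) forces S = False.
In (B OR H OR S) only B is left, so B = True.
In (NOT B OR NOT R) only NOT R is left, so R = False.
In (D OR H) only D is left, so D = True.
In (NOT B OR Q) only Q is left, so Q = True.
In (NOT K OR NOT Q) only NOT K is left, so K = False.
In (C OR K) only C is left, so C = True.
All clauses satisfied.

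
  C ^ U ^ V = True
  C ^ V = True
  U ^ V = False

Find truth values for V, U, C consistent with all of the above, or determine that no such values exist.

V: False, U: False, C: True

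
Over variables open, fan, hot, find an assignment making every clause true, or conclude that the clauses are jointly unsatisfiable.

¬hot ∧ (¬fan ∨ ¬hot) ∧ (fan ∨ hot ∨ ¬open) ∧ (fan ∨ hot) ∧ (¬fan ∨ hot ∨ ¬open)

open = False; fan = True; hot = False

Unit clause (¬hot) forces hot = False.
In (fan ∨ hot) only fan is left, so fan = True.
In (¬fan ∨ hot ∨ ¬open) only ¬open is left, so open = False.
All clauses satisfied.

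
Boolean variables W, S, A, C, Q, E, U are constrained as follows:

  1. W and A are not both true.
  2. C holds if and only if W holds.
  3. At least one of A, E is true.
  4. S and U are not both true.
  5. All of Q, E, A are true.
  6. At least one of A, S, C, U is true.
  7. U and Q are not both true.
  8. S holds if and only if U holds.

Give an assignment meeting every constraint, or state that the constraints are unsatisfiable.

W: False, S: False, A: True, C: False, Q: True, E: True, U: False

  (1) W=F, A=T — not both ✓
  (2) C=F, W=F — same ✓
  (3) {A, E}: 2 true — at least one ✓
  (4) S=F, U=F — not both ✓
  (5) {Q, E, A}: all 3 true ✓
  (6) {A, S, C, U}: 1 true — at least one ✓
  (7) U=F, Q=T — not both ✓
  (8) S=F, U=F — same ✓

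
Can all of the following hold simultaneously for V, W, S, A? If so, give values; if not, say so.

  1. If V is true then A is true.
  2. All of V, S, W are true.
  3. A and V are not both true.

Case V = True:
  (1) with V=T forces A = True.
  Constraint (3) is violated (A=T, V=T) — contradiction.
Case V = False:
  Constraint (2) is violated (V=F) — contradiction.
Both cases fail — unsatisfiable.

Unsatisfiable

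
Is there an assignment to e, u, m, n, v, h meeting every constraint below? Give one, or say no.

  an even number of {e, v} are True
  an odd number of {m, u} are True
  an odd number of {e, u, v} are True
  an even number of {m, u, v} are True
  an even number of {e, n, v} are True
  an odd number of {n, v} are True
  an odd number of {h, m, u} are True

e: True, u: True, m: False, n: False, v: True, h: False

{e, v}: 2 true → even ✓
{m, u}: 1 true → odd ✓
{e, u, v}: 3 true → odd ✓
{m, u, v}: 2 true → even ✓
{e, n, v}: 2 true → even ✓
{n, v}: 1 true → odd ✓
{h, m, u}: 1 true → odd ✓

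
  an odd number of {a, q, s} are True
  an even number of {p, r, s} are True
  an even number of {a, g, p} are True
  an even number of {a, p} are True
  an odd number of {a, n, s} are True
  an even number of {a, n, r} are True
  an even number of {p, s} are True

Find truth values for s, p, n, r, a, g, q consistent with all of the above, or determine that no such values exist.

s: True, p: True, n: True, r: False, a: True, g: False, q: True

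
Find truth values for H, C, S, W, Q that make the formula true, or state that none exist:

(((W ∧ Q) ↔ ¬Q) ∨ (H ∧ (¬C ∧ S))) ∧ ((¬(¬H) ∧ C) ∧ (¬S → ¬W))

H = True; C = True; S = False; W = False; Q = True

  ((W ∧ Q) ↔ ¬Q) ∨ (H ∧ (¬C ∧ S)) = True
    (W ∧ Q) ↔ ¬Q = True
      W ∧ Q = False
      ¬Q = False
    H ∧ (¬C ∧ S) = False
      ¬C ∧ S = False
        ¬C = False
  (¬(¬H) ∧ C) ∧ (¬S → ¬W) = True
    ¬(¬H) ∧ C = True
      ¬(¬H) = True
        ¬H = False
    ¬S → ¬W = True
      ¬S = True
      ¬W = True
Both conjuncts True, so the formula holds.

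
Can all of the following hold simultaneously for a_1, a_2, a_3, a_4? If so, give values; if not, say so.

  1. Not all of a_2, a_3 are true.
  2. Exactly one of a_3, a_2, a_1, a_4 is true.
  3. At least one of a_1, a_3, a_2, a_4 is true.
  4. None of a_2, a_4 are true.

a_1 = True; a_2 = False; a_3 = False; a_4 = False

  (1) {a_2, a_3}: 0/2 true — not all ✓
  (2) {a_3, a_2, a_1, a_4}: 1 true — exactly one ✓
  (3) {a_1, a_3, a_2, a_4}: 1 true — at least one ✓
  (4) {a_2, a_4}: 0 true — none ✓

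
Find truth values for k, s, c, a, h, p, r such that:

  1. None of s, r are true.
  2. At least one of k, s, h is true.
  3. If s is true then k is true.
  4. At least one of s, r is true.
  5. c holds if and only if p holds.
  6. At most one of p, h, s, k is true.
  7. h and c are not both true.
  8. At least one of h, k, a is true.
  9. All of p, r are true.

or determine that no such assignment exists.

Case r = True:
  Constraint (1) is violated (r=T) — contradiction.
Case r = False:
  Constraint (9) is violated (r=F) — contradiction.
Both cases fail — unsatisfiable.

Unsatisfiable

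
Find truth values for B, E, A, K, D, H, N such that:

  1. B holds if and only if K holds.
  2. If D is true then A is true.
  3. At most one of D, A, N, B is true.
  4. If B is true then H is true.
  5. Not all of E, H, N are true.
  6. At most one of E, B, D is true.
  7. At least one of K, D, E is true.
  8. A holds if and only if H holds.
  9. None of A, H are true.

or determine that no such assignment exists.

B: False, E: True, A: False, K: False, D: False, H: False, N: True

  (1) B=F, K=F — same ✓
  (2) D=F ⇒ A: vacuous ✓
  (3) {D, A, N, B}: 1 true — at most one ✓
  (4) B=F ⇒ H: vacuous ✓
  (5) {E, H, N}: 2/3 true — not all ✓
  (6) {E, B, D}: 1 true — at most one ✓
  (7) {K, D, E}: 1 true — at least one ✓
  (8) A=F, H=F — same ✓
  (9) {A, H}: 0 true — none ✓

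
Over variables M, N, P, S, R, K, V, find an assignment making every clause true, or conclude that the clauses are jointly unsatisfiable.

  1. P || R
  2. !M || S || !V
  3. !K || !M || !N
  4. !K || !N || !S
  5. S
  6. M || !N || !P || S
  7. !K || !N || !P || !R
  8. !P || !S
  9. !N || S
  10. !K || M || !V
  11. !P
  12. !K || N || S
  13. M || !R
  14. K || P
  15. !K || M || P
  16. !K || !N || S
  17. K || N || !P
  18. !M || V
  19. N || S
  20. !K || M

Unit clause (S) forces S = True.
In (!P || !S) only !P is left, so P = False.
In (K || P) only K is left, so K = True.
In (!K || M || P) only M is left, so M = True.
In (!M || V) only V is left, so V = True.
In (P || R) only R is left, so R = True.
In (!K || !M || !N) only !N is left, so N = False.
All clauses satisfied.

M = True; N = False; P = False; S = True; R = True; K = True; V = True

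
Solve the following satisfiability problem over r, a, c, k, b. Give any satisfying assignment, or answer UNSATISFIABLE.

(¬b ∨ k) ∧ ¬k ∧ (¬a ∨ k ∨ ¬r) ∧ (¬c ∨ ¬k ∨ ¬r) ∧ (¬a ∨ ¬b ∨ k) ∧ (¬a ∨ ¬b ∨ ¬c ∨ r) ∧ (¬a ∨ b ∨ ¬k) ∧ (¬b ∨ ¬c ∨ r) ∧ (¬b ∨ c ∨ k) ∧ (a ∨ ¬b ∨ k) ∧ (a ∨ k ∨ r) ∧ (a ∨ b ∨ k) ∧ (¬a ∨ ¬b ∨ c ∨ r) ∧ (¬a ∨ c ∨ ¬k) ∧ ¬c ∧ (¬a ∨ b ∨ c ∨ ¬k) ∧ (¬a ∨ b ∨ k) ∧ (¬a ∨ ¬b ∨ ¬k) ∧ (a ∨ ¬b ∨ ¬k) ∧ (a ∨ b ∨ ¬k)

Unsatisfiable — no assignment works.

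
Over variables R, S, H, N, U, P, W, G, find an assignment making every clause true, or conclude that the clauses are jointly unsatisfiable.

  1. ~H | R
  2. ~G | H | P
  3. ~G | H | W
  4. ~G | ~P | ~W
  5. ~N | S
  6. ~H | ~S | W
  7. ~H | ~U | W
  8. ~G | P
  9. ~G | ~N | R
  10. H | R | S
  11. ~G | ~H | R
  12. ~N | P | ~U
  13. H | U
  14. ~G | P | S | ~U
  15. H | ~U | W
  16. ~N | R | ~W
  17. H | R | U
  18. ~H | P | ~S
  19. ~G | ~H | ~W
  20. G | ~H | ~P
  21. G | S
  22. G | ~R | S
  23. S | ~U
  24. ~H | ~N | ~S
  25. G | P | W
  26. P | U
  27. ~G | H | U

R=T, S=T, H=F, N=F, U=T, P=T, W=T, G=F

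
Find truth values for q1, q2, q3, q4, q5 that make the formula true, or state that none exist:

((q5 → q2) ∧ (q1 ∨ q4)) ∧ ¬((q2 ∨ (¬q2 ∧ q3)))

q1 = True, q2 = False, q3 = False, q4 = False, q5 = False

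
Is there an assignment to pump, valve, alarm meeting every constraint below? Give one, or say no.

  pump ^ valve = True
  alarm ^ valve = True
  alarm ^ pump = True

Adding constraints 1, 2, 3 mod 2: every variable appears an even number of times on the left, so the left side is 0.
But the right sides sum to 1 (mod 2). 0 ≠ 1 — the system is inconsistent.

The formula is unsatisfiable.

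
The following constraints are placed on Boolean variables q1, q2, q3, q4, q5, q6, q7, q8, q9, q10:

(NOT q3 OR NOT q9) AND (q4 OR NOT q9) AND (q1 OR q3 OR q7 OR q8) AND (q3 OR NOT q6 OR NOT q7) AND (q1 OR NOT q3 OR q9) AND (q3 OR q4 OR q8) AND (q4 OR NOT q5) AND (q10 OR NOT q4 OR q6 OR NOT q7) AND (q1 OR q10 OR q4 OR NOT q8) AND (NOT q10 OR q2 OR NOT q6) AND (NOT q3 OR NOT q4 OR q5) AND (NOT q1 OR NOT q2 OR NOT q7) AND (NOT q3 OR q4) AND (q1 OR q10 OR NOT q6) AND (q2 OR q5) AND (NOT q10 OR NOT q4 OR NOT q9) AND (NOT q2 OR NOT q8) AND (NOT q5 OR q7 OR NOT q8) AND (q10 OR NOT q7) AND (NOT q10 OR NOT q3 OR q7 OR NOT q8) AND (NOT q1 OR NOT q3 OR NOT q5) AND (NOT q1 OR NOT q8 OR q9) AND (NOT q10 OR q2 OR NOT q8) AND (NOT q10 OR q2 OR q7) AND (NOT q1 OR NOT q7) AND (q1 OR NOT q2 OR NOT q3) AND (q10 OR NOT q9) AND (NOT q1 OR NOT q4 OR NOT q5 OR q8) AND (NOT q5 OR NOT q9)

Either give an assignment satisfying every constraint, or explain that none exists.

q1: True; q2: True; q3: False; q4: True; q5: False; q6: False; q7: False; q8: False; q9: False; q10: True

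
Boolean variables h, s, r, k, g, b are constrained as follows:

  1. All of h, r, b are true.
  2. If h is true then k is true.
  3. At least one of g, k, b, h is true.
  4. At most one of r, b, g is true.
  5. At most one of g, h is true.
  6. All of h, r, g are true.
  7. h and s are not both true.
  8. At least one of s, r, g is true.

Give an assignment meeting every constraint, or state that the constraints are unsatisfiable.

Unsatisfiable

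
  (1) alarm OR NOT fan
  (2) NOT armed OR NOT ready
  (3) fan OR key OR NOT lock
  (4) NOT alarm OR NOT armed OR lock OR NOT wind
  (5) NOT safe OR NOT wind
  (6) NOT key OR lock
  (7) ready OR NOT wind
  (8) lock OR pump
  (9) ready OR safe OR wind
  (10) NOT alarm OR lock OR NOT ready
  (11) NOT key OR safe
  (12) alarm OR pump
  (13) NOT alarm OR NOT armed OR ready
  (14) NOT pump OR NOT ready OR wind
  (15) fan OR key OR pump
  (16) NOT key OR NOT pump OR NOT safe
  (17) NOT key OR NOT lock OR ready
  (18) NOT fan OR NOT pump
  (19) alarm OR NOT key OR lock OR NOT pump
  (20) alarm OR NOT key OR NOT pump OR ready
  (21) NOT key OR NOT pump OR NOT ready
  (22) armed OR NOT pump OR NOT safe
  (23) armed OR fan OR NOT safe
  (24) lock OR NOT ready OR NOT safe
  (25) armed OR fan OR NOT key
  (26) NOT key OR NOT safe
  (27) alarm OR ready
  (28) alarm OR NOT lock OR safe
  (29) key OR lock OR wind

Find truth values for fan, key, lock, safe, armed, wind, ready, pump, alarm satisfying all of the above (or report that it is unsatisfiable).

Set fan = True.
  then (alarm OR NOT fan) forces alarm = True.
  then (NOT fan OR NOT pump) forces pump = False.
  then (lock OR pump) forces lock = True.
Set key = False.
Set safe = False.
Try armed = True:
  (NOT armed OR NOT ready) forces ready = False.
  clause (NOT alarm OR NOT armed OR ready) is falsified — backtrack.
So armed = False.
Set wind = False.
  then (ready OR safe OR wind) forces ready = True.
All clauses satisfied.

fan=T, key=F, lock=T, safe=F, armed=F, wind=F, ready=T, pump=F, alarm=T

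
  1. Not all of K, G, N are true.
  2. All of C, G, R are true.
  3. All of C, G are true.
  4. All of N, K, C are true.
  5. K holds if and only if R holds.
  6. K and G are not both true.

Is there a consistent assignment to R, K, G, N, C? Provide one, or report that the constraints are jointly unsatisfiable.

No satisfying assignment exists.

Case K = True:
  (2) forces C = True.
  (2) forces G = True.
  Constraint (6) is violated (K=T, G=T) — contradiction.
Case K = False:
  Constraint (4) is violated (K=F) — contradiction.
Both cases fail — unsatisfiable.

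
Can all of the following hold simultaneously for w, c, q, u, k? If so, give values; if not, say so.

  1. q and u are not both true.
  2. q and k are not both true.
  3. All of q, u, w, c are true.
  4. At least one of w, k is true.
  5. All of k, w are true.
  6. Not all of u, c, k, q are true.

Case q = True:
  (1) with q=T forces u = False.
  Constraint (3) is violated (u=F) — contradiction.
Case q = False:
  Constraint (3) is violated (q=F) — contradiction.
Both cases fail — unsatisfiable.

Unsatisfiable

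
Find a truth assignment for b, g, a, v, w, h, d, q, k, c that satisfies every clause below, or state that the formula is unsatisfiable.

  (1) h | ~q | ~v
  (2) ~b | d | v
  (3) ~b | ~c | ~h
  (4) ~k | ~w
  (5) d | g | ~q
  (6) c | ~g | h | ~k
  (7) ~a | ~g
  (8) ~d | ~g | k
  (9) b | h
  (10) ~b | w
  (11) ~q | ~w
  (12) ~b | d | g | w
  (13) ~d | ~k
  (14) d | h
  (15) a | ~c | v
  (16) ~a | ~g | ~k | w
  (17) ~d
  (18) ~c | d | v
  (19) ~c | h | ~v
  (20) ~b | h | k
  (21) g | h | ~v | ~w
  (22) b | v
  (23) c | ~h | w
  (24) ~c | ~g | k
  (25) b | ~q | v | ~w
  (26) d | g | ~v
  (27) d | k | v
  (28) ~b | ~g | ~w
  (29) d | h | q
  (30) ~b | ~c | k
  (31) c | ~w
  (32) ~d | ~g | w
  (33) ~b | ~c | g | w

Unit clause (~d) forces d = False.
In (d | h) only h is left, so h = True.
Try b = True:
  (~b | d | v) forces v = True.
  (~b | ~c | ~h) forces c = False.
  (~b | w) forces w = True.
  clause (c | ~w) is falsified — backtrack.
So b = False.
  then (b | v) forces v = True.
  then (d | g | ~v) forces g = True.
  then (~a | ~g) forces a = False.
Set w = False.
  then (c | ~h | w) forces c = True.
  then (~c | ~g | k) forces k = True.
Set q = False.
All clauses satisfied.

b = False, g = True, a = False, v = True, w = False, h = True, d = False, q = False, k = True, c = True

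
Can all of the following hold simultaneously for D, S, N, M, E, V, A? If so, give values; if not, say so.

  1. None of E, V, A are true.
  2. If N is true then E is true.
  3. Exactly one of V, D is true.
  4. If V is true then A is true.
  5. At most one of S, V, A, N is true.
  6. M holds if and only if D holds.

D: True; S: True; N: False; M: True; E: False; V: False; A: False

  (1) {E, V, A}: 0 true — none ✓
  (2) N=F ⇒ E: vacuous ✓
  (3) {V, D}: 1 true — exactly one ✓
  (4) V=F ⇒ A: vacuous ✓
  (5) {S, V, A, N}: 1 true — at most one ✓
  (6) M=T, D=T — same ✓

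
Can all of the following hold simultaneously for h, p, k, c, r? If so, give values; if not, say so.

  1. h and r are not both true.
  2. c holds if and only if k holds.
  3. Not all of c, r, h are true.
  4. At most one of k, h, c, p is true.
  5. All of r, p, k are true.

Case k = True:
  (2) with k=T forces c = True.
  Constraint (4) is violated (k=T, c=T) — contradiction.
Case k = False:
  Constraint (5) is violated (k=F) — contradiction.
Both cases fail — unsatisfiable.

Unsatisfiable — no assignment works.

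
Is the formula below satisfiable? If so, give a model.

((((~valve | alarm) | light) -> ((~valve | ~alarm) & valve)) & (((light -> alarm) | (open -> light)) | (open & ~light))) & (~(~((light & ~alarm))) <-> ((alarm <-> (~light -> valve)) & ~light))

alarm = False; valve = True; open = True; light = False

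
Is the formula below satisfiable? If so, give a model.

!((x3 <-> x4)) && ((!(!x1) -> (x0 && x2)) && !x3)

x0: False, x1: False, x2: False, x3: False, x4: True

  !((x3 <-> x4)) = True
    x3 <-> x4 = False
  (!(!x1) -> (x0 && x2)) && !x3 = True
    !(!x1) -> (x0 && x2) = True
      !(!x1) = False
        !x1 = True
      x0 && x2 = False
    !x3 = True
Both conjuncts True, so the formula holds.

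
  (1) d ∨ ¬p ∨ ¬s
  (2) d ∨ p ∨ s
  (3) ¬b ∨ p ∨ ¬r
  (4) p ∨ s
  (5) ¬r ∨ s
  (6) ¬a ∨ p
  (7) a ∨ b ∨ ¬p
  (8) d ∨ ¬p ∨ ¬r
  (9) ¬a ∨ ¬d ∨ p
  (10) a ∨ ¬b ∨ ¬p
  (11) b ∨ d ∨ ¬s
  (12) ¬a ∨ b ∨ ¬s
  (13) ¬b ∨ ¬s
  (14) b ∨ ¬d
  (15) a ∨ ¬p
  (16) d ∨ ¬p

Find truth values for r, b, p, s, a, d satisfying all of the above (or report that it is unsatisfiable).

r = False, b = True, p = True, s = False, a = True, d = True

Try r = True:
  (¬r ∨ s) forces s = True.
  (¬b ∨ ¬s) forces b = False.
  (b ∨ d ∨ ¬s) forces d = True.
  clause (b ∨ ¬d) is falsified — backtrack.
So r = False.
Try b = False:
  (b ∨ ¬d) forces d = False.
  (b ∨ d ∨ ¬s) forces s = False.
  (d ∨ p ∨ s) forces p = True.
  clause (d ∨ ¬p) is falsified — backtrack.
So b = True.
  then (¬b ∨ ¬s) forces s = False.
  then (p ∨ s) forces p = True.
  then (a ∨ ¬b ∨ ¬p) forces a = True.
  then (d ∨ ¬p) forces d = True.
All clauses satisfied.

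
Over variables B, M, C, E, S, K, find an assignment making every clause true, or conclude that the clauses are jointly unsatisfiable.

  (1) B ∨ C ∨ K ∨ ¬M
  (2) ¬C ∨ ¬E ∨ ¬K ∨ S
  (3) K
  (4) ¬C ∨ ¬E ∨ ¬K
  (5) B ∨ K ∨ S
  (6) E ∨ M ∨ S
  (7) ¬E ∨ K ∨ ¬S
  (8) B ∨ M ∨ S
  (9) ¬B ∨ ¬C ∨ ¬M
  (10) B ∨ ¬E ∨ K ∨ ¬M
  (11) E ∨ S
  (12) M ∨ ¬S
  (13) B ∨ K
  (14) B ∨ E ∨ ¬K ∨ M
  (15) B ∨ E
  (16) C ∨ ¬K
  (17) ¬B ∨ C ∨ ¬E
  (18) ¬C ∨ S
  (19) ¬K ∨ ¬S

Case K = True:
  (C ∨ ¬K) forces C = True.
  (¬C ∨ ¬E ∨ ¬K) forces E = False.
  (E ∨ S) forces S = True.
  Clause (¬K ∨ ¬S) is falsified — contradiction.
Case K = False:
  Clause (K) is falsified — contradiction.
Both cases fail, so the formula is unsatisfiable.

Unsatisfiable — no assignment works.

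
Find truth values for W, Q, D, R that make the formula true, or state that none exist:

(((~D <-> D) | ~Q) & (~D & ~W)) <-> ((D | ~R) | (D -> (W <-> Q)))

W: False; Q: False; D: False; R: True

  (((~D <-> D) | ~Q) & (~D & ~W)) <-> ((D | ~R) | (D -> (W <-> Q))) = True
    ((~D <-> D) | ~Q) & (~D & ~W) = True
      (~D <-> D) | ~Q = True
        ~D <-> D = False
          ~D = True
        ~Q = True
      ~D & ~W = True
        ~D = True
        ~W = True
    (D | ~R) | (D -> (W <-> Q)) = True
      D | ~R = False
        ~R = False
      D -> (W <-> Q) = True
        W <-> Q = True
The formula evaluates to True.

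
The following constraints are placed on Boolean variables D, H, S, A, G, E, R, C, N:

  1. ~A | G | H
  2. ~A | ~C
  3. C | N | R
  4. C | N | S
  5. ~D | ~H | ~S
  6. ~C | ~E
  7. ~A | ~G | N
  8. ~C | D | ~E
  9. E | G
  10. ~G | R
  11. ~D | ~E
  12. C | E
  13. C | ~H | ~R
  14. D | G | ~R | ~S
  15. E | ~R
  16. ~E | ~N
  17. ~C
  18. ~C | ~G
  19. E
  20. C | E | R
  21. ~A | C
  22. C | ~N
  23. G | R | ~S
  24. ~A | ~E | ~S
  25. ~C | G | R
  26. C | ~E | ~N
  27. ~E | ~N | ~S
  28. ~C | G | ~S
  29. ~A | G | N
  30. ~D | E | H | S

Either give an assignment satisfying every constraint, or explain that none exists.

D = False; H = False; S = True; A = False; G = True; E = True; R = True; C = False; N = False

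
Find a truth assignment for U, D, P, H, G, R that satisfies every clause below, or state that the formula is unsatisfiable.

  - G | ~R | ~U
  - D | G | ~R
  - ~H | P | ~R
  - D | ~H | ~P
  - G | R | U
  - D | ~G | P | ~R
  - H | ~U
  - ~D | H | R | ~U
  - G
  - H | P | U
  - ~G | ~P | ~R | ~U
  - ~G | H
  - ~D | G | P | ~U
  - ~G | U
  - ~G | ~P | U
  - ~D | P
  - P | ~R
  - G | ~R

U=T, D=F, P=F, H=T, G=T, R=F

Unit clause (G) forces G = True.
In (~G | H) only H is left, so H = True.
In (~G | U) only U is left, so U = True.
Set D = False.
  then (D | ~H | ~P) forces P = False.
  then (D | ~G | P | ~R) forces R = False.
All clauses satisfied.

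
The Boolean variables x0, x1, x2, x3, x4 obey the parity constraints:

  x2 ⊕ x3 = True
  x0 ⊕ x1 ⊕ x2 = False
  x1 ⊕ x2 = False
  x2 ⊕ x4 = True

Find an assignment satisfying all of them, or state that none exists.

x0=F; x1=F; x2=F; x3=T; x4=T

x2 ⊕ x3 = F ⊕ T = True ✓
x0 ⊕ x1 ⊕ x2 = F ⊕ F ⊕ F = False ✓
x1 ⊕ x2 = F ⊕ F = False ✓
x2 ⊕ x4 = F ⊕ T = True ✓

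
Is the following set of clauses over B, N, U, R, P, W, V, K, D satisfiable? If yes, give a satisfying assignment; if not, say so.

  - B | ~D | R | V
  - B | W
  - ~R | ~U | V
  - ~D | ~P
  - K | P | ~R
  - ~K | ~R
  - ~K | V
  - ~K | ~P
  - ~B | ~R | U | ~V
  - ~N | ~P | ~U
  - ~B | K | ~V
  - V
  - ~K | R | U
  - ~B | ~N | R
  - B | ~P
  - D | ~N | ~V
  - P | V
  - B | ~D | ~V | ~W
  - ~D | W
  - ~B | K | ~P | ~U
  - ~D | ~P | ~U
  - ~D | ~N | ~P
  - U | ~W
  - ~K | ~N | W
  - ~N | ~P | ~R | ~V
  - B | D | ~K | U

B: True, N: False, U: True, R: False, P: False, W: True, V: True, K: True, D: False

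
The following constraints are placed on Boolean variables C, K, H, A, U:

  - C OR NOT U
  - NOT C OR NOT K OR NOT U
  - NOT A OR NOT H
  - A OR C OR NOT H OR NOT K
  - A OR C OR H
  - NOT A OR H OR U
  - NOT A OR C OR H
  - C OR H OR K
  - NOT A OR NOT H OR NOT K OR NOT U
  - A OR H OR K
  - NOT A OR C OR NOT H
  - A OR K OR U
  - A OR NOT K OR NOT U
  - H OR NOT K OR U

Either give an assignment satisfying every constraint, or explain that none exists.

C: True, K: False, H: True, A: False, U: True

Set C = True.
Set K = False.
Set H = True.
  then (NOT A OR NOT H) forces A = False.
  then (A OR K OR U) forces U = True.
All clauses satisfied.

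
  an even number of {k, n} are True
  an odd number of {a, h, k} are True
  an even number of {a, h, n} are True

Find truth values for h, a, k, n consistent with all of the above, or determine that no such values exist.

No satisfying assignment exists.

Adding constraints 1, 2, 3 mod 2: every variable appears an even number of times on the left, so the left side is 0.
But the right sides sum to 1 (mod 2). 0 ≠ 1 — the system is inconsistent.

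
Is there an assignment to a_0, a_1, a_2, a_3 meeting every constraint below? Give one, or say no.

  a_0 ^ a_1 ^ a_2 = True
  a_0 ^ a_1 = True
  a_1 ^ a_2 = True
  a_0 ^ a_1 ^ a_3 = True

a_0: False, a_1: True, a_2: False, a_3: False

a_0 ^ a_1 ^ a_2 = F ^ T ^ F = True ✓
a_0 ^ a_1 = F ^ T = True ✓
a_1 ^ a_2 = T ^ F = True ✓
a_0 ^ a_1 ^ a_3 = F ^ T ^ F = True ✓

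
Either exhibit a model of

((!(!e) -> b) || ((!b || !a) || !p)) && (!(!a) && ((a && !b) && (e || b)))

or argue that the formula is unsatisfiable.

e: True; p: True; b: False; a: True

  (!(!e) -> b) || ((!b || !a) || !p) = True
    !(!e) -> b = False
      !(!e) = True
        !e = False
    (!b || !a) || !p = True
      !b || !a = True
        !b = True
        !a = False
      !p = False
  !(!a) && ((a && !b) && (e || b)) = True
    !(!a) = True
      !a = False
    (a && !b) && (e || b) = True
      a && !b = True
        !b = True
      e || b = True
Both conjuncts True, so the formula holds.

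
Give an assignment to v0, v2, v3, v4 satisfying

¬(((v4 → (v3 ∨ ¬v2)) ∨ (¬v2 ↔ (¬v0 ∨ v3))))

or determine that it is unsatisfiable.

v0 = False, v2 = True, v3 = False, v4 = True

  ¬(((v4 → (v3 ∨ ¬v2)) ∨ (¬v2 ↔ (¬v0 ∨ v3)))) = True
    (v4 → (v3 ∨ ¬v2)) ∨ (¬v2 ↔ (¬v0 ∨ v3)) = False
      v4 → (v3 ∨ ¬v2) = False
        v3 ∨ ¬v2 = False
          ¬v2 = False
      ¬v2 ↔ (¬v0 ∨ v3) = False
        ¬v2 = False
        ¬v0 ∨ v3 = True
          ¬v0 = True
The formula evaluates to True.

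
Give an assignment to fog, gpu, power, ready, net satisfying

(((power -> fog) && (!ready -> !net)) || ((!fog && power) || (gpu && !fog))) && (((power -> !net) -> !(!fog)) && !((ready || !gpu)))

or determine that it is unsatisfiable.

fog: True, gpu: True, power: False, ready: False, net: False

  ((power -> fog) && (!ready -> !net)) || ((!fog && power) || (gpu && !fog)) = True
    (power -> fog) && (!ready -> !net) = True
      power -> fog = True
      !ready -> !net = True
        !ready = True
        !net = True
    (!fog && power) || (gpu && !fog) = False
      !fog && power = False
        !fog = False
      gpu && !fog = False
        !fog = False
  ((power -> !net) -> !(!fog)) && !((ready || !gpu)) = True
    (power -> !net) -> !(!fog) = True
      power -> !net = True
        !net = True
      !(!fog) = True
        !fog = False
    !((ready || !gpu)) = True
      ready || !gpu = False
        !gpu = False
Both conjuncts True, so the formula holds.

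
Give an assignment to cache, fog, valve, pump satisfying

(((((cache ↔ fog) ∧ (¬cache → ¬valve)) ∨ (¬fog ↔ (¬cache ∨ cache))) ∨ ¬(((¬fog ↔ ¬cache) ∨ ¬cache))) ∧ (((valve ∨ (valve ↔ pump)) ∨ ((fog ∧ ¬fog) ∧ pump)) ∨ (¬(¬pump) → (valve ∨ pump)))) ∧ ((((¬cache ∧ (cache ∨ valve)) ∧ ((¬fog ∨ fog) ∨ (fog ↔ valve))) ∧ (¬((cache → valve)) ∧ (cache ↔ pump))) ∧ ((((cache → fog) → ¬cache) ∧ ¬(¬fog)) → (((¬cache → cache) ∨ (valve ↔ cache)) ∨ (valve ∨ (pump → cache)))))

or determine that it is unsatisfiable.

Unsatisfiable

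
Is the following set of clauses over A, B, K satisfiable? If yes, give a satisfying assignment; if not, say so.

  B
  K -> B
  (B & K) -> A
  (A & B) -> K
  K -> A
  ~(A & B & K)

Unit clause (B) forces B = True.
Try A = True:
  (~A | ~B | ~K) forces K = False.
  clause (~A | ~B | K) is falsified — backtrack.
So A = False.
  then (A | ~B | ~K) forces K = False.
Check each clause:
  (B): B holds.
  (~A | ~B | ~K): ~A holds.
  (~A | ~B | K): ~A holds.
  (A | ~B | ~K): ~K holds.
  (A | ~K): ~K holds.
  (B | ~K): B holds.
All clauses satisfied.

A = False; B = True; K = False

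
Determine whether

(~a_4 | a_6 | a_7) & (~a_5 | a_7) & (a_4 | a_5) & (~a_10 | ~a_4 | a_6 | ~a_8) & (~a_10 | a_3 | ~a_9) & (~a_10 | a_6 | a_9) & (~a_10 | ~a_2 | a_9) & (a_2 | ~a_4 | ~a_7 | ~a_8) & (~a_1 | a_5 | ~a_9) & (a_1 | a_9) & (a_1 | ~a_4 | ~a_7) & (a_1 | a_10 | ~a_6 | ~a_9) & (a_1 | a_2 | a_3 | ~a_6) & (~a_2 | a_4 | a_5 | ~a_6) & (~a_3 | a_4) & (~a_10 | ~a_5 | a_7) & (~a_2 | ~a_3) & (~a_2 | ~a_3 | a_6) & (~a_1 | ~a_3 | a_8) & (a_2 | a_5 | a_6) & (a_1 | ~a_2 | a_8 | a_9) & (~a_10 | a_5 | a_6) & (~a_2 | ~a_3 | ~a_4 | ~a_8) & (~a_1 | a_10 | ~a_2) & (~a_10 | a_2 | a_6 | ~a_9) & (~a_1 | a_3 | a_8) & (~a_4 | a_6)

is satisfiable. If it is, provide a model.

a_1 = True, a_2 = False, a_3 = True, a_4 = True, a_5 = False, a_6 = True, a_7 = False, a_8 = True, a_9 = False, a_10 = False

Set a_1 = True.
Set a_2 = False.
Set a_3 = True.
  then (~a_3 | a_4) forces a_4 = True.
  then (~a_1 | ~a_3 | a_8) forces a_8 = True.
  then (~a_4 | a_6) forces a_6 = True.
  then (a_2 | ~a_4 | ~a_7 | ~a_8) forces a_7 = False.
  then (~a_5 | a_7) forces a_5 = False.
  then (~a_1 | a_5 | ~a_9) forces a_9 = False.
Set a_10 = False.
All clauses satisfied.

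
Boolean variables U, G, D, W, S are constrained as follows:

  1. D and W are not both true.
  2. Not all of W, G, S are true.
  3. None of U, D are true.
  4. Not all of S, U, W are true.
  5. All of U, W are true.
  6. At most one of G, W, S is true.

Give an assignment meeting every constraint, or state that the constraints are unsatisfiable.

The formula is unsatisfiable.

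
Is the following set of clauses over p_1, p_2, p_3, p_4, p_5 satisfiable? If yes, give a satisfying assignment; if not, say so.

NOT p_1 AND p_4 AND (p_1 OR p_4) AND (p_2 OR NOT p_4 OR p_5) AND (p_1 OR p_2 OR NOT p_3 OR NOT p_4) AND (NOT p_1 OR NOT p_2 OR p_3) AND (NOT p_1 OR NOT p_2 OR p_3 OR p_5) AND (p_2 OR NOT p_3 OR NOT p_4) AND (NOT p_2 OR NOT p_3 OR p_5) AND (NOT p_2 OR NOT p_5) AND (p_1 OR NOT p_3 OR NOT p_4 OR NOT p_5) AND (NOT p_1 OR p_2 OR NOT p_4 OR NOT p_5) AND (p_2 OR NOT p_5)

p_1 = False, p_2 = True, p_3 = False, p_4 = True, p_5 = False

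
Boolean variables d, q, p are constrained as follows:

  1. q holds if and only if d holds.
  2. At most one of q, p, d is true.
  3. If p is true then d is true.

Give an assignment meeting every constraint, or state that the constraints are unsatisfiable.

d = False, q = False, p = False

  (1) q=F, d=F — same ✓
  (2) {q, p, d}: 0 true — at most one ✓
  (3) p=F ⇒ d: vacuous ✓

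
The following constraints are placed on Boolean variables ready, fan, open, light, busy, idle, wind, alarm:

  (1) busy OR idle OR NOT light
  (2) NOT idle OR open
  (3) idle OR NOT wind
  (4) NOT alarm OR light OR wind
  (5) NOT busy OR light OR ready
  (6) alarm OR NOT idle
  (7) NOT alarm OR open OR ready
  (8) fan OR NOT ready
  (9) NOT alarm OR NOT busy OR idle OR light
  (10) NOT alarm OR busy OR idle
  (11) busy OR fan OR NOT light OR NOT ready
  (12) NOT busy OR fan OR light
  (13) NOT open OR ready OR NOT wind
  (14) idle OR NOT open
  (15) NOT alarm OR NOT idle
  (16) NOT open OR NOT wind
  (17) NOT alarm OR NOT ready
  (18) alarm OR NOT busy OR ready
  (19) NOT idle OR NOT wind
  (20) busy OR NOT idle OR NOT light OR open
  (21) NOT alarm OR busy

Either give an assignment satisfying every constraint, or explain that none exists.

ready = False, fan = False, open = False, light = False, busy = False, idle = False, wind = False, alarm = False

Set ready = False.
Set fan = False.
Try open = True:
  (NOT open OR ready OR NOT wind) forces wind = False.
  (idle OR NOT open) forces idle = True.
  (alarm OR NOT idle) forces alarm = True.
  clause (NOT alarm OR NOT idle) is falsified — backtrack.
So open = False.
  then (NOT idle OR open) forces idle = False.
  then (idle OR NOT wind) forces wind = False.
  then (NOT alarm OR open OR ready) forces alarm = False.
  then (alarm OR NOT busy OR ready) forces busy = False.
  then (busy OR idle OR NOT light) forces light = False.
All clauses satisfied.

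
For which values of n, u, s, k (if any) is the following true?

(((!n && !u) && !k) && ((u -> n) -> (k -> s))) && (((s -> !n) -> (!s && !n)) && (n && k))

Unsatisfiable

Case n = True: the conjunct !n is False.
Case n = False: the conjunct n is False.
Both cases fail — unsatisfiable.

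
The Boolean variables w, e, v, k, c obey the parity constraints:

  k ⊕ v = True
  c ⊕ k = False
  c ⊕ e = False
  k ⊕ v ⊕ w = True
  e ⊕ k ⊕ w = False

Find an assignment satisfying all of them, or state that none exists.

w = False, e = True, v = False, k = True, c = True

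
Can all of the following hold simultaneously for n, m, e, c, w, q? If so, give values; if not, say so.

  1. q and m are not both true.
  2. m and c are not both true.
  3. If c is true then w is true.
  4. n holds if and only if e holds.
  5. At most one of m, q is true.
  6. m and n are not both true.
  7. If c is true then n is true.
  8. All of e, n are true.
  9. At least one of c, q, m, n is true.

n: True, m: False, e: True, c: True, w: True, q: False

  (1) q=F, m=F — not both ✓
  (2) m=F, c=T — not both ✓
  (3) c=T ⇒ w: T ✓
  (4) n=T, e=T — same ✓
  (5) {m, q}: 0 true — at most one ✓
  (6) m=F, n=T — not both ✓
  (7) c=T ⇒ n: T ✓
  (8) {e, n}: all 2 true ✓
  (9) {c, q, m, n}: 2 true — at least one ✓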